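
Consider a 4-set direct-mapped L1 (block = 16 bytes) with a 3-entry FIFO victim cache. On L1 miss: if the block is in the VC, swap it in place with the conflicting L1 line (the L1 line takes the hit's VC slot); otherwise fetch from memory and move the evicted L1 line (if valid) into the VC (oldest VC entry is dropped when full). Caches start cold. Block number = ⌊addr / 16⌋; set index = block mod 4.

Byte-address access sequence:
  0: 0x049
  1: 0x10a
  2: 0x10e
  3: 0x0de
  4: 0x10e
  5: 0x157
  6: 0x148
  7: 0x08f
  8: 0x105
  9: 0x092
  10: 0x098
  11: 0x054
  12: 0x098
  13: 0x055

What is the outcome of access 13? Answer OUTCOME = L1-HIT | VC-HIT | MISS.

  [0] addr=0x49 blk=4 s=0: MISS | VC []
  [1] addr=0x10a blk=16 s=0: MISS | VC [4]
  [2] addr=0x10e blk=16 s=0: L1-HIT | VC [4]
  [3] addr=0xde blk=13 s=1: MISS | VC [4]
  [4] addr=0x10e blk=16 s=0: L1-HIT | VC [4]
  [5] addr=0x157 blk=21 s=1: MISS | VC [4, 13]
  [6] addr=0x148 blk=20 s=0: MISS | VC [4, 13, 16]
  [7] addr=0x8f blk=8 s=0: MISS | VC [13, 16, 20]
  [8] addr=0x105 blk=16 s=0: VC-HIT | VC [13, 8, 20]
  [9] addr=0x92 blk=9 s=1: MISS | VC [8, 20, 21]
  [10] addr=0x98 blk=9 s=1: L1-HIT | VC [8, 20, 21]
  [11] addr=0x54 blk=5 s=1: MISS | VC [20, 21, 9]
  [12] addr=0x98 blk=9 s=1: VC-HIT | VC [20, 21, 5]
  [13] addr=0x55 blk=5 s=1: VC-HIT | VC [20, 21, 9]

OUTCOME = VC-HIT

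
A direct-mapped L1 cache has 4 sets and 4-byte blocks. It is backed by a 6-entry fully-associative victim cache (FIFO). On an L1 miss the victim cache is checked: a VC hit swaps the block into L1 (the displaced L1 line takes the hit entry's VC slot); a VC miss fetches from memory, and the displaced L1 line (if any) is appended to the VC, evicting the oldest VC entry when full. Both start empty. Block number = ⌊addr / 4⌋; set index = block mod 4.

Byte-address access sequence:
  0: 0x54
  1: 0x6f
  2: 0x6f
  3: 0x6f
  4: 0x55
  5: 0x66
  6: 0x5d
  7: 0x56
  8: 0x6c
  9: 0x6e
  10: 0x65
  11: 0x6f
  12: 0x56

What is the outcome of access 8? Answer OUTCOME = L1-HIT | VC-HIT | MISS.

0: 0x54 (blk 21, set 1) → MISS  vc=[]
1: 0x6f (blk 27, set 3) → MISS  vc=[]
2: 0x6f (blk 27, set 3) → L1-HIT  vc=[]
3: 0x6f (blk 27, set 3) → L1-HIT  vc=[]
4: 0x55 (blk 21, set 1) → L1-HIT  vc=[]
5: 0x66 (blk 25, set 1) → MISS  vc=[21]
6: 0x5d (blk 23, set 3) → MISS  vc=[21, 27]
7: 0x56 (blk 21, set 1) → VC-HIT  vc=[25, 27]
8: 0x6c (blk 27, set 3) → VC-HIT  vc=[25, 23]
9: 0x6e (blk 27, set 3) → L1-HIT  vc=[25, 23]
10: 0x65 (blk 25, set 1) → VC-HIT  vc=[21, 23]
11: 0x6f (blk 27, set 3) → L1-HIT  vc=[21, 23]
12: 0x56 (blk 21, set 1) → VC-HIT  vc=[25, 23]

OUTCOME = VC-HIT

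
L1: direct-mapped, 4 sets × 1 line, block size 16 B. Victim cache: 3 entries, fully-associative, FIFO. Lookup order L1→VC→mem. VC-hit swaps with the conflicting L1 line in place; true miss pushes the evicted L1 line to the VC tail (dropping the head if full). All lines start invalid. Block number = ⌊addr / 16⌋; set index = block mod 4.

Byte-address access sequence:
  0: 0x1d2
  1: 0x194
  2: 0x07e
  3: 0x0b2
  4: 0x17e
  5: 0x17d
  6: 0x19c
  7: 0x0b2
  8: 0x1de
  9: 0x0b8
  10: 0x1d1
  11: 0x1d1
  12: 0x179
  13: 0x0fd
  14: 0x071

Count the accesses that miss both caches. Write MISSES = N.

  [0] addr=0x1d2 blk=29 s=1: MISS | VC []
  [1] addr=0x194 blk=25 s=1: MISS | VC [29]
  [2] addr=0x7e blk=7 s=3: MISS | VC [29]
  [3] addr=0xb2 blk=11 s=3: MISS | VC [29, 7]
  [4] addr=0x17e blk=23 s=3: MISS | VC [29, 7, 11]
  [5] addr=0x17d blk=23 s=3: L1-HIT | VC [29, 7, 11]
  [6] addr=0x19c blk=25 s=1: L1-HIT | VC [29, 7, 11]
  [7] addr=0xb2 blk=11 s=3: VC-HIT | VC [29, 7, 23]
  [8] addr=0x1de blk=29 s=1: VC-HIT | VC [25, 7, 23]
  [9] addr=0xb8 blk=11 s=3: L1-HIT | VC [25, 7, 23]
  [10] addr=0x1d1 blk=29 s=1: L1-HIT | VC [25, 7, 23]
  [11] addr=0x1d1 blk=29 s=1: L1-HIT | VC [25, 7, 23]
  [12] addr=0x179 blk=23 s=3: VC-HIT | VC [25, 7, 11]
  [13] addr=0xfd blk=15 s=3: MISS | VC [7, 11, 23]
  [14] addr=0x71 blk=7 s=3: VC-HIT | VC [15, 11, 23]

MISSES = 6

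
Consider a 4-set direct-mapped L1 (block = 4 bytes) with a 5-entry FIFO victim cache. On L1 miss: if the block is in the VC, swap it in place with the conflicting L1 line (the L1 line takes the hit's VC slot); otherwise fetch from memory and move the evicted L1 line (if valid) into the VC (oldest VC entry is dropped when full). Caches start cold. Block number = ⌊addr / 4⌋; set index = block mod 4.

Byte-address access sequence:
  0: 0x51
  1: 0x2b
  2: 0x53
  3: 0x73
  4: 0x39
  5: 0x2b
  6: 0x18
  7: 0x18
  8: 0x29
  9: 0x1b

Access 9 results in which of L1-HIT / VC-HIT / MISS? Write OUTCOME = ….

OUTCOME = VC-HIT

#0 0x51→b20/s0 MISS; vc=[]
#1 0x2b→b10/s2 MISS; vc=[]
#2 0x53→b20/s0 L1-HIT; vc=[]
#3 0x73→b28/s0 MISS; vc=[20]
#4 0x39→b14/s2 MISS; vc=[20,10]
#5 0x2b→b10/s2 VC-HIT; vc=[20,14]
#6 0x18→b6/s2 MISS; vc=[20,14,10]
#7 0x18→b6/s2 L1-HIT; vc=[20,14,10]
#8 0x29→b10/s2 VC-HIT; vc=[20,14,6]
#9 0x1b→b6/s2 VC-HIT; vc=[20,14,10]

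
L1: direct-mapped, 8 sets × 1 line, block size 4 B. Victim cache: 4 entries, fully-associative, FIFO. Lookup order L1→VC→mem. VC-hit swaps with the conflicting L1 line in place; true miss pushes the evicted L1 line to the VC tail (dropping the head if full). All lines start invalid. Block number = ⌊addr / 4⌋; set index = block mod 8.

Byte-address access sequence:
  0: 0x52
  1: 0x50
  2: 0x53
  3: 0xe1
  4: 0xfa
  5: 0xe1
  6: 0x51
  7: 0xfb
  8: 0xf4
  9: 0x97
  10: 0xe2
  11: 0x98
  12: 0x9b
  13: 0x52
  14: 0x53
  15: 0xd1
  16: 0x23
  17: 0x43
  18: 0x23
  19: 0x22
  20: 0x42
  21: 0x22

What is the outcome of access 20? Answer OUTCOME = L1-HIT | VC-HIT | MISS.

OUTCOME = VC-HIT

0: 0x52 (blk 20, set 4) → MISS  vc=[]
1: 0x50 (blk 20, set 4) → L1-HIT  vc=[]
2: 0x53 (blk 20, set 4) → L1-HIT  vc=[]
3: 0xe1 (blk 56, set 0) → MISS  vc=[]
4: 0xfa (blk 62, set 6) → MISS  vc=[]
5: 0xe1 (blk 56, set 0) → L1-HIT  vc=[]
6: 0x51 (blk 20, set 4) → L1-HIT  vc=[]
7: 0xfb (blk 62, set 6) → L1-HIT  vc=[]
8: 0xf4 (blk 61, set 5) → MISS  vc=[]
9: 0x97 (blk 37, set 5) → MISS  vc=[61]
10: 0xe2 (blk 56, set 0) → L1-HIT  vc=[61]
11: 0x98 (blk 38, set 6) → MISS  vc=[61, 62]
12: 0x9b (blk 38, set 6) → L1-HIT  vc=[61, 62]
13: 0x52 (blk 20, set 4) → L1-HIT  vc=[61, 62]
14: 0x53 (blk 20, set 4) → L1-HIT  vc=[61, 62]
15: 0xd1 (blk 52, set 4) → MISS  vc=[61, 62, 20]
16: 0x23 (blk 8, set 0) → MISS  vc=[61, 62, 20, 56]
17: 0x43 (blk 16, set 0) → MISS  vc=[62, 20, 56, 8]
18: 0x23 (blk 8, set 0) → VC-HIT  vc=[62, 20, 56, 16]
19: 0x22 (blk 8, set 0) → L1-HIT  vc=[62, 20, 56, 16]
20: 0x42 (blk 16, set 0) → VC-HIT  vc=[62, 20, 56, 8]
21: 0x22 (blk 8, set 0) → VC-HIT  vc=[62, 20, 56, 16]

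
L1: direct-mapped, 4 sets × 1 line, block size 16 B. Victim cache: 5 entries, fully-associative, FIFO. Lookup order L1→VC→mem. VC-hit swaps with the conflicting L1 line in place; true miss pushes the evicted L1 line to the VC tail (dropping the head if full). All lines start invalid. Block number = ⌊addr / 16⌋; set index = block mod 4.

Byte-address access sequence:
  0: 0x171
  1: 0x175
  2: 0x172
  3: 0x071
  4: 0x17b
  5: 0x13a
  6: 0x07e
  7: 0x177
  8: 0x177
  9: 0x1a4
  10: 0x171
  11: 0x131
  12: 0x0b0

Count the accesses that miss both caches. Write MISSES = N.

  [0] addr=0x171 blk=23 s=3: MISS | VC []
  [1] addr=0x175 blk=23 s=3: L1-HIT | VC []
  [2] addr=0x172 blk=23 s=3: L1-HIT | VC []
  [3] addr=0x71 blk=7 s=3: MISS | VC [23]
  [4] addr=0x17b blk=23 s=3: VC-HIT | VC [7]
  [5] addr=0x13a blk=19 s=3: MISS | VC [7, 23]
  [6] addr=0x7e blk=7 s=3: VC-HIT | VC [19, 23]
  [7] addr=0x177 blk=23 s=3: VC-HIT | VC [19, 7]
  [8] addr=0x177 blk=23 s=3: L1-HIT | VC [19, 7]
  [9] addr=0x1a4 blk=26 s=2: MISS | VC [19, 7]
  [10] addr=0x171 blk=23 s=3: L1-HIT | VC [19, 7]
  [11] addr=0x131 blk=19 s=3: VC-HIT | VC [23, 7]
  [12] addr=0xb0 blk=11 s=3: MISS | VC [23, 7, 19]

MISSES = 5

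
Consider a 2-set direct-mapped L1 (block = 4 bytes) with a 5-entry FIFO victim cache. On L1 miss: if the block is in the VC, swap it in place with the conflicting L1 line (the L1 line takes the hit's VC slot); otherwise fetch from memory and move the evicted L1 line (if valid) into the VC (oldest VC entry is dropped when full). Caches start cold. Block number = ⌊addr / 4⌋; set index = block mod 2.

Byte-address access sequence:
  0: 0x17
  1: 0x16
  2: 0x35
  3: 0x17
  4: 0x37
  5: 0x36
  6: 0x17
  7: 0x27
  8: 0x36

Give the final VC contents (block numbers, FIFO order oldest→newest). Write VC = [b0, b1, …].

VC = [9, 5]

#0 0x17→b5/s1 MISS; vc=[]
#1 0x16→b5/s1 L1-HIT; vc=[]
#2 0x35→b13/s1 MISS; vc=[5]
#3 0x17→b5/s1 VC-HIT; vc=[13]
#4 0x37→b13/s1 VC-HIT; vc=[5]
#5 0x36→b13/s1 L1-HIT; vc=[5]
#6 0x17→b5/s1 VC-HIT; vc=[13]
#7 0x27→b9/s1 MISS; vc=[13,5]
#8 0x36→b13/s1 VC-HIT; vc=[9,5]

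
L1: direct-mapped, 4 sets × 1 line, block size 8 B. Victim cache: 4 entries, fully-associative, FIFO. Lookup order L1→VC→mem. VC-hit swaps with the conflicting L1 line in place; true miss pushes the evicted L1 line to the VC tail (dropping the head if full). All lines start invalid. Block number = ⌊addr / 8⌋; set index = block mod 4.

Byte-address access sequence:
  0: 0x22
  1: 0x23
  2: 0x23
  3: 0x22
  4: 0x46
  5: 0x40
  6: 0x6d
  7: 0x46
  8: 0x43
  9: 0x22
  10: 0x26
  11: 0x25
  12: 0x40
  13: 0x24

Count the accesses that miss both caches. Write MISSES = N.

MISSES = 3

#0 0x22→b4/s0 MISS; vc=[]
#1 0x23→b4/s0 L1-HIT; vc=[]
#2 0x23→b4/s0 L1-HIT; vc=[]
#3 0x22→b4/s0 L1-HIT; vc=[]
#4 0x46→b8/s0 MISS; vc=[4]
#5 0x40→b8/s0 L1-HIT; vc=[4]
#6 0x6d→b13/s1 MISS; vc=[4]
#7 0x46→b8/s0 L1-HIT; vc=[4]
#8 0x43→b8/s0 L1-HIT; vc=[4]
#9 0x22→b4/s0 VC-HIT; vc=[8]
#10 0x26→b4/s0 L1-HIT; vc=[8]
#11 0x25→b4/s0 L1-HIT; vc=[8]
#12 0x40→b8/s0 VC-HIT; vc=[4]
#13 0x24→b4/s0 VC-HIT; vc=[8]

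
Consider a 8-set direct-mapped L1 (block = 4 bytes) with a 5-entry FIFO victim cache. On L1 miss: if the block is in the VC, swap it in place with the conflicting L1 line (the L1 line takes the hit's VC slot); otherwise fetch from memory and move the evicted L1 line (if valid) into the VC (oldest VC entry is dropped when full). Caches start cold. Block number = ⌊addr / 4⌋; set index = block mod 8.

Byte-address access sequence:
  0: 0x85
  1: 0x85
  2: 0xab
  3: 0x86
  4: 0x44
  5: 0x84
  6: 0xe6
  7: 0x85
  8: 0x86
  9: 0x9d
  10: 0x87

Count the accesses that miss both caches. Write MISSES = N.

MISSES = 5

  [0] addr=0x85 blk=33 s=1: MISS | VC []
  [1] addr=0x85 blk=33 s=1: L1-HIT | VC []
  [2] addr=0xab blk=42 s=2: MISS | VC []
  [3] addr=0x86 blk=33 s=1: L1-HIT | VC []
  [4] addr=0x44 blk=17 s=1: MISS | VC [33]
  [5] addr=0x84 blk=33 s=1: VC-HIT | VC [17]
  [6] addr=0xe6 blk=57 s=1: MISS | VC [17, 33]
  [7] addr=0x85 blk=33 s=1: VC-HIT | VC [17, 57]
  [8] addr=0x86 blk=33 s=1: L1-HIT | VC [17, 57]
  [9] addr=0x9d blk=39 s=7: MISS | VC [17, 57]
  [10] addr=0x87 blk=33 s=1: L1-HIT | VC [17, 57]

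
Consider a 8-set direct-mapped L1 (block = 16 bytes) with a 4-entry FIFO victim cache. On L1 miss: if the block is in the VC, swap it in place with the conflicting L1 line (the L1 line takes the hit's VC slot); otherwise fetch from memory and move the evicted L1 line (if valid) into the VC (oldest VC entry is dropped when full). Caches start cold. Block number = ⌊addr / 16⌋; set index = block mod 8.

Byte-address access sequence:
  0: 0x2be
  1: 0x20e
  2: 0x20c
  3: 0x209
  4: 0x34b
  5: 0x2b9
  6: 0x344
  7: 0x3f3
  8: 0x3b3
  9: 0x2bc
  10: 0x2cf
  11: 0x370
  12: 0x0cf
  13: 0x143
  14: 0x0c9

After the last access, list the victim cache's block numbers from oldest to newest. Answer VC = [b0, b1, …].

  [0] addr=0x2be blk=43 s=3: MISS | VC []
  [1] addr=0x20e blk=32 s=0: MISS | VC []
  [2] addr=0x20c blk=32 s=0: L1-HIT | VC []
  [3] addr=0x209 blk=32 s=0: L1-HIT | VC []
  [4] addr=0x34b blk=52 s=4: MISS | VC []
  [5] addr=0x2b9 blk=43 s=3: L1-HIT | VC []
  [6] addr=0x344 blk=52 s=4: L1-HIT | VC []
  [7] addr=0x3f3 blk=63 s=7: MISS | VC []
  [8] addr=0x3b3 blk=59 s=3: MISS | VC [43]
  [9] addr=0x2bc blk=43 s=3: VC-HIT | VC [59]
  [10] addr=0x2cf blk=44 s=4: MISS | VC [59, 52]
  [11] addr=0x370 blk=55 s=7: MISS | VC [59, 52, 63]
  [12] addr=0xcf blk=12 s=4: MISS | VC [59, 52, 63, 44]
  [13] addr=0x143 blk=20 s=4: MISS | VC [52, 63, 44, 12]
  [14] addr=0xc9 blk=12 s=4: VC-HIT | VC [52, 63, 44, 20]

VC = [52, 63, 44, 20]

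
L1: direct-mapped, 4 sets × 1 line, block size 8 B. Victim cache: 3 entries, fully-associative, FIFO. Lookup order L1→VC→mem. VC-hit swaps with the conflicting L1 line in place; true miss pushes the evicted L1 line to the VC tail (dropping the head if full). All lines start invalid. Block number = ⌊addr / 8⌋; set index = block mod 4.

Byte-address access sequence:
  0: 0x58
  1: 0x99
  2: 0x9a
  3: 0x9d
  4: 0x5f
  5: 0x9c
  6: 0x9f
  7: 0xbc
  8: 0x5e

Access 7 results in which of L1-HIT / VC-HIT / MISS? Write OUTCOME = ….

#0 0x58→b11/s3 MISS; vc=[]
#1 0x99→b19/s3 MISS; vc=[11]
#2 0x9a→b19/s3 L1-HIT; vc=[11]
#3 0x9d→b19/s3 L1-HIT; vc=[11]
#4 0x5f→b11/s3 VC-HIT; vc=[19]
#5 0x9c→b19/s3 VC-HIT; vc=[11]
#6 0x9f→b19/s3 L1-HIT; vc=[11]
#7 0xbc→b23/s3 MISS; vc=[11,19]
#8 0x5e→b11/s3 VC-HIT; vc=[23,19]

OUTCOME = MISS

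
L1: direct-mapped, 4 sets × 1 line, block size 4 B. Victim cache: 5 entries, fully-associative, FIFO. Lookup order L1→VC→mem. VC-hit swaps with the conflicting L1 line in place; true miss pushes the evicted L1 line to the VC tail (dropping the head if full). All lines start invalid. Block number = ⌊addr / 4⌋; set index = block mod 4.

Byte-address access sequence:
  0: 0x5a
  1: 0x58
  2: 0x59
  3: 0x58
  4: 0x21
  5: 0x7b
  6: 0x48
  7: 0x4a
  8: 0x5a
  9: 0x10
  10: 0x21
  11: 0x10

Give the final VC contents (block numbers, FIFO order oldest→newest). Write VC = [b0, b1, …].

  [0] addr=0x5a blk=22 s=2: MISS | VC []
  [1] addr=0x58 blk=22 s=2: L1-HIT | VC []
  [2] addr=0x59 blk=22 s=2: L1-HIT | VC []
  [3] addr=0x58 blk=22 s=2: L1-HIT | VC []
  [4] addr=0x21 blk=8 s=0: MISS | VC []
  [5] addr=0x7b blk=30 s=2: MISS | VC [22]
  [6] addr=0x48 blk=18 s=2: MISS | VC [22, 30]
  [7] addr=0x4a blk=18 s=2: L1-HIT | VC [22, 30]
  [8] addr=0x5a blk=22 s=2: VC-HIT | VC [18, 30]
  [9] addr=0x10 blk=4 s=0: MISS | VC [18, 30, 8]
  [10] addr=0x21 blk=8 s=0: VC-HIT | VC [18, 30, 4]
  [11] addr=0x10 blk=4 s=0: VC-HIT | VC [18, 30, 8]

VC = [18, 30, 8]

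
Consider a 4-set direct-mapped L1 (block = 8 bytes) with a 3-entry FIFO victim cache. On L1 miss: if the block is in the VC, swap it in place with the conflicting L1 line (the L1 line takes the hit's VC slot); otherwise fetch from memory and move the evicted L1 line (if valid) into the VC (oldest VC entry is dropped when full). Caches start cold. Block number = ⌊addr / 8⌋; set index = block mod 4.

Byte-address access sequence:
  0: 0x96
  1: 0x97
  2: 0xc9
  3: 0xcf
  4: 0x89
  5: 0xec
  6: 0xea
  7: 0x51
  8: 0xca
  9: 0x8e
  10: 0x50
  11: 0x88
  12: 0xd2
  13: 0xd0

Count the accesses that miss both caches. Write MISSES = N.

MISSES = 6

  [0] addr=0x96 blk=18 s=2: MISS | VC []
  [1] addr=0x97 blk=18 s=2: L1-HIT | VC []
  [2] addr=0xc9 blk=25 s=1: MISS | VC []
  [3] addr=0xcf blk=25 s=1: L1-HIT | VC []
  [4] addr=0x89 blk=17 s=1: MISS | VC [25]
  [5] addr=0xec blk=29 s=1: MISS | VC [25, 17]
  [6] addr=0xea blk=29 s=1: L1-HIT | VC [25, 17]
  [7] addr=0x51 blk=10 s=2: MISS | VC [25, 17, 18]
  [8] addr=0xca blk=25 s=1: VC-HIT | VC [29, 17, 18]
  [9] addr=0x8e blk=17 s=1: VC-HIT | VC [29, 25, 18]
  [10] addr=0x50 blk=10 s=2: L1-HIT | VC [29, 25, 18]
  [11] addr=0x88 blk=17 s=1: L1-HIT | VC [29, 25, 18]
  [12] addr=0xd2 blk=26 s=2: MISS | VC [25, 18, 10]
  [13] addr=0xd0 blk=26 s=2: L1-HIT | VC [25, 18, 10]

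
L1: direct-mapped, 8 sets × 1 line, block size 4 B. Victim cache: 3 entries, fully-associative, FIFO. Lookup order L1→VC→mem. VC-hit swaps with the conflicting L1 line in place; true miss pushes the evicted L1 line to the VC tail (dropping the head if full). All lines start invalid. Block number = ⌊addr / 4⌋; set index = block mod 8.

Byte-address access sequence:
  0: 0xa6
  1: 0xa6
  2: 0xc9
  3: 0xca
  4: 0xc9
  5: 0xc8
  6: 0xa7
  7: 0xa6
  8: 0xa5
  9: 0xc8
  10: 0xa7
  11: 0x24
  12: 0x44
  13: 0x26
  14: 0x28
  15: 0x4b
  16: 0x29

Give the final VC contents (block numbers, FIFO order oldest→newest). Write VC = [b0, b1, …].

VC = [17, 50, 18]

  [0] addr=0xa6 blk=41 s=1: MISS | VC []
  [1] addr=0xa6 blk=41 s=1: L1-HIT | VC []
  [2] addr=0xc9 blk=50 s=2: MISS | VC []
  [3] addr=0xca blk=50 s=2: L1-HIT | VC []
  [4] addr=0xc9 blk=50 s=2: L1-HIT | VC []
  [5] addr=0xc8 blk=50 s=2: L1-HIT | VC []
  [6] addr=0xa7 blk=41 s=1: L1-HIT | VC []
  [7] addr=0xa6 blk=41 s=1: L1-HIT | VC []
  [8] addr=0xa5 blk=41 s=1: L1-HIT | VC []
  [9] addr=0xc8 blk=50 s=2: L1-HIT | VC []
  [10] addr=0xa7 blk=41 s=1: L1-HIT | VC []
  [11] addr=0x24 blk=9 s=1: MISS | VC [41]
  [12] addr=0x44 blk=17 s=1: MISS | VC [41, 9]
  [13] addr=0x26 blk=9 s=1: VC-HIT | VC [41, 17]
  [14] addr=0x28 blk=10 s=2: MISS | VC [41, 17, 50]
  [15] addr=0x4b blk=18 s=2: MISS | VC [17, 50, 10]
  [16] addr=0x29 blk=10 s=2: VC-HIT | VC [17, 50, 18]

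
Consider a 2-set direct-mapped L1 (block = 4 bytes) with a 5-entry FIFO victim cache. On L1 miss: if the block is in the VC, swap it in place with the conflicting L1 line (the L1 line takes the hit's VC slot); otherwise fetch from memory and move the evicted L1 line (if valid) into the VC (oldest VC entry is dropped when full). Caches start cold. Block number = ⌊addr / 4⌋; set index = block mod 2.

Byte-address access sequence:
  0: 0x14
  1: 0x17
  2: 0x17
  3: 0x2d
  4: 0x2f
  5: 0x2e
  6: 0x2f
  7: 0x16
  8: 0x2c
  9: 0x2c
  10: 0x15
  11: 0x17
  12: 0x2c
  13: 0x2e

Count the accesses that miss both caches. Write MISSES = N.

#0 0x14→b5/s1 MISS; vc=[]
#1 0x17→b5/s1 L1-HIT; vc=[]
#2 0x17→b5/s1 L1-HIT; vc=[]
#3 0x2d→b11/s1 MISS; vc=[5]
#4 0x2f→b11/s1 L1-HIT; vc=[5]
#5 0x2e→b11/s1 L1-HIT; vc=[5]
#6 0x2f→b11/s1 L1-HIT; vc=[5]
#7 0x16→b5/s1 VC-HIT; vc=[11]
#8 0x2c→b11/s1 VC-HIT; vc=[5]
#9 0x2c→b11/s1 L1-HIT; vc=[5]
#10 0x15→b5/s1 VC-HIT; vc=[11]
#11 0x17→b5/s1 L1-HIT; vc=[11]
#12 0x2c→b11/s1 VC-HIT; vc=[5]
#13 0x2e→b11/s1 L1-HIT; vc=[5]

MISSES = 2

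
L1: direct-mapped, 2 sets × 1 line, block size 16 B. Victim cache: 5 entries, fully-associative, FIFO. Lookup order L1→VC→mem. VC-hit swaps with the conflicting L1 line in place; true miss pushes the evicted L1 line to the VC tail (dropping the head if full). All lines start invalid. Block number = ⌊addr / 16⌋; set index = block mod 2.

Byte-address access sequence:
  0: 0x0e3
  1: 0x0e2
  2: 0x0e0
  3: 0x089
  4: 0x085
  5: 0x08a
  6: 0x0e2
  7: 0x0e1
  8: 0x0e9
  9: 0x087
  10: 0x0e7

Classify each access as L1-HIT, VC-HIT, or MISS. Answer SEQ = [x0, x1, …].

SEQ = [MISS, L1-HIT, L1-HIT, MISS, L1-HIT, L1-HIT, VC-HIT, L1-HIT, L1-HIT, VC-HIT, VC-HIT]

  [0] addr=0xe3 blk=14 s=0: MISS | VC []
  [1] addr=0xe2 blk=14 s=0: L1-HIT | VC []
  [2] addr=0xe0 blk=14 s=0: L1-HIT | VC []
  [3] addr=0x89 blk=8 s=0: MISS | VC [14]
  [4] addr=0x85 blk=8 s=0: L1-HIT | VC [14]
  [5] addr=0x8a blk=8 s=0: L1-HIT | VC [14]
  [6] addr=0xe2 blk=14 s=0: VC-HIT | VC [8]
  [7] addr=0xe1 blk=14 s=0: L1-HIT | VC [8]
  [8] addr=0xe9 blk=14 s=0: L1-HIT | VC [8]
  [9] addr=0x87 blk=8 s=0: VC-HIT | VC [14]
  [10] addr=0xe7 blk=14 s=0: VC-HIT | VC [8]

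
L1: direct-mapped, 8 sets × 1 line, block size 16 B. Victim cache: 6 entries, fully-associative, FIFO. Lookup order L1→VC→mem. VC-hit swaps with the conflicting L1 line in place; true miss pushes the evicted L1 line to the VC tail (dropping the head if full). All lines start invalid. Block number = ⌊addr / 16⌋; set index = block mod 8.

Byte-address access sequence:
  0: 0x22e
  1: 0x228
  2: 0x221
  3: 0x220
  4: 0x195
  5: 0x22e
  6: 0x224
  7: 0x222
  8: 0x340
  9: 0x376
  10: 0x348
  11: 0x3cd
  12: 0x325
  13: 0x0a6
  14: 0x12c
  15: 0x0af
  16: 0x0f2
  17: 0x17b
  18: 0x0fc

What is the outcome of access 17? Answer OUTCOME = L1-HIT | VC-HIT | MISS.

OUTCOME = MISS

  [0] addr=0x22e blk=34 s=2: MISS | VC []
  [1] addr=0x228 blk=34 s=2: L1-HIT | VC []
  [2] addr=0x221 blk=34 s=2: L1-HIT | VC []
  [3] addr=0x220 blk=34 s=2: L1-HIT | VC []
  [4] addr=0x195 blk=25 s=1: MISS | VC []
  [5] addr=0x22e blk=34 s=2: L1-HIT | VC []
  [6] addr=0x224 blk=34 s=2: L1-HIT | VC []
  [7] addr=0x222 blk=34 s=2: L1-HIT | VC []
  [8] addr=0x340 blk=52 s=4: MISS | VC []
  [9] addr=0x376 blk=55 s=7: MISS | VC []
  [10] addr=0x348 blk=52 s=4: L1-HIT | VC []
  [11] addr=0x3cd blk=60 s=4: MISS | VC [52]
  [12] addr=0x325 blk=50 s=2: MISS | VC [52, 34]
  [13] addr=0xa6 blk=10 s=2: MISS | VC [52, 34, 50]
  [14] addr=0x12c blk=18 s=2: MISS | VC [52, 34, 50, 10]
  [15] addr=0xaf blk=10 s=2: VC-HIT | VC [52, 34, 50, 18]
  [16] addr=0xf2 blk=15 s=7: MISS | VC [52, 34, 50, 18, 55]
  [17] addr=0x17b blk=23 s=7: MISS | VC [52, 34, 50, 18, 55, 15]
  [18] addr=0xfc blk=15 s=7: VC-HIT | VC [52, 34, 50, 18, 55, 23]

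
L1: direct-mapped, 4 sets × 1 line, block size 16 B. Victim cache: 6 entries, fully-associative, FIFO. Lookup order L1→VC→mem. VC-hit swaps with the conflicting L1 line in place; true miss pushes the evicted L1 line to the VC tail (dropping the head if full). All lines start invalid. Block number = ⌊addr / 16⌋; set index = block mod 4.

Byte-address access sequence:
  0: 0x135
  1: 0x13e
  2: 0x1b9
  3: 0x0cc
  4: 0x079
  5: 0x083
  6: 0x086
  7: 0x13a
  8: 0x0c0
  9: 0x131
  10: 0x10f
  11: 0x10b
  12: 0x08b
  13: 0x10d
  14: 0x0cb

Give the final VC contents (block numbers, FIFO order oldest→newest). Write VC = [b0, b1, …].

0: 0x135 (blk 19, set 3) → MISS  vc=[]
1: 0x13e (blk 19, set 3) → L1-HIT  vc=[]
2: 0x1b9 (blk 27, set 3) → MISS  vc=[19]
3: 0xcc (blk 12, set 0) → MISS  vc=[19]
4: 0x79 (blk 7, set 3) → MISS  vc=[19, 27]
5: 0x83 (blk 8, set 0) → MISS  vc=[19, 27, 12]
6: 0x86 (blk 8, set 0) → L1-HIT  vc=[19, 27, 12]
7: 0x13a (blk 19, set 3) → VC-HIT  vc=[7, 27, 12]
8: 0xc0 (blk 12, set 0) → VC-HIT  vc=[7, 27, 8]
9: 0x131 (blk 19, set 3) → L1-HIT  vc=[7, 27, 8]
10: 0x10f (blk 16, set 0) → MISS  vc=[7, 27, 8, 12]
11: 0x10b (blk 16, set 0) → L1-HIT  vc=[7, 27, 8, 12]
12: 0x8b (blk 8, set 0) → VC-HIT  vc=[7, 27, 16, 12]
13: 0x10d (blk 16, set 0) → VC-HIT  vc=[7, 27, 8, 12]
14: 0xcb (blk 12, set 0) → VC-HIT  vc=[7, 27, 8, 16]

VC = [7, 27, 8, 16]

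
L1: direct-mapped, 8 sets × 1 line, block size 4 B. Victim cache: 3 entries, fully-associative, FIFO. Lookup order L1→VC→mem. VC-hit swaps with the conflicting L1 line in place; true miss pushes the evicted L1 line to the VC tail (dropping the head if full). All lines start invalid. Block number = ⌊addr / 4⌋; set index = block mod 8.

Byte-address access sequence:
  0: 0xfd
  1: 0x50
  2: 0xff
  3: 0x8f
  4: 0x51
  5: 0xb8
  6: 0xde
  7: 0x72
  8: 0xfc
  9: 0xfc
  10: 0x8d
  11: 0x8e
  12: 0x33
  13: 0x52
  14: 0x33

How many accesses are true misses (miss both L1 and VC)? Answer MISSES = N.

  [0] addr=0xfd blk=63 s=7: MISS | VC []
  [1] addr=0x50 blk=20 s=4: MISS | VC []
  [2] addr=0xff blk=63 s=7: L1-HIT | VC []
  [3] addr=0x8f blk=35 s=3: MISS | VC []
  [4] addr=0x51 blk=20 s=4: L1-HIT | VC []
  [5] addr=0xb8 blk=46 s=6: MISS | VC []
  [6] addr=0xde blk=55 s=7: MISS | VC [63]
  [7] addr=0x72 blk=28 s=4: MISS | VC [63, 20]
  [8] addr=0xfc blk=63 s=7: VC-HIT | VC [55, 20]
  [9] addr=0xfc blk=63 s=7: L1-HIT | VC [55, 20]
  [10] addr=0x8d blk=35 s=3: L1-HIT | VC [55, 20]
  [11] addr=0x8e blk=35 s=3: L1-HIT | VC [55, 20]
  [12] addr=0x33 blk=12 s=4: MISS | VC [55, 20, 28]
  [13] addr=0x52 blk=20 s=4: VC-HIT | VC [55, 12, 28]
  [14] addr=0x33 blk=12 s=4: VC-HIT | VC [55, 20, 28]

MISSES = 7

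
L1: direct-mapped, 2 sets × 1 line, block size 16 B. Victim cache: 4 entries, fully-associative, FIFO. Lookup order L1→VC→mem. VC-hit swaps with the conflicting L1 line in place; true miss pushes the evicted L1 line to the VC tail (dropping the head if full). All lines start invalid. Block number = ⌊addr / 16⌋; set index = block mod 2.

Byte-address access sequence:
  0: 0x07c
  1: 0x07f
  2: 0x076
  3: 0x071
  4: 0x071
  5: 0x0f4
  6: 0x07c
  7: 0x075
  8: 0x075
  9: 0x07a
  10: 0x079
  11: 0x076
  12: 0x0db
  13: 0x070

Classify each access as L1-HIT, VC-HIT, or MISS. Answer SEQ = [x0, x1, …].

SEQ = [MISS, L1-HIT, L1-HIT, L1-HIT, L1-HIT, MISS, VC-HIT, L1-HIT, L1-HIT, L1-HIT, L1-HIT, L1-HIT, MISS, VC-HIT]

0: 0x7c (blk 7, set 1) → MISS  vc=[]
1: 0x7f (blk 7, set 1) → L1-HIT  vc=[]
2: 0x76 (blk 7, set 1) → L1-HIT  vc=[]
3: 0x71 (blk 7, set 1) → L1-HIT  vc=[]
4: 0x71 (blk 7, set 1) → L1-HIT  vc=[]
5: 0xf4 (blk 15, set 1) → MISS  vc=[7]
6: 0x7c (blk 7, set 1) → VC-HIT  vc=[15]
7: 0x75 (blk 7, set 1) → L1-HIT  vc=[15]
8: 0x75 (blk 7, set 1) → L1-HIT  vc=[15]
9: 0x7a (blk 7, set 1) → L1-HIT  vc=[15]
10: 0x79 (blk 7, set 1) → L1-HIT  vc=[15]
11: 0x76 (blk 7, set 1) → L1-HIT  vc=[15]
12: 0xdb (blk 13, set 1) → MISS  vc=[15, 7]
13: 0x70 (blk 7, set 1) → VC-HIT  vc=[15, 13]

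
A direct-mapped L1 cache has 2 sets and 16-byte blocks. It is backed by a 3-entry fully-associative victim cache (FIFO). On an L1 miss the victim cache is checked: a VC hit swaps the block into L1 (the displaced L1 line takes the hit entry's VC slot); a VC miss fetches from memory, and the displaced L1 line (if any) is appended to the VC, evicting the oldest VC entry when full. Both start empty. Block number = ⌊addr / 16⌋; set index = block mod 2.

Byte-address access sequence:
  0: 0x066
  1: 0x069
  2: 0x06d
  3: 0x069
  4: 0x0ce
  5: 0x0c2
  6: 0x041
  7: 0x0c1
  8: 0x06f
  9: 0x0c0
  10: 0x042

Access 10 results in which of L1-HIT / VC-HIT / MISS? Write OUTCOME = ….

OUTCOME = VC-HIT

  [0] addr=0x66 blk=6 s=0: MISS | VC []
  [1] addr=0x69 blk=6 s=0: L1-HIT | VC []
  [2] addr=0x6d blk=6 s=0: L1-HIT | VC []
  [3] addr=0x69 blk=6 s=0: L1-HIT | VC []
  [4] addr=0xce blk=12 s=0: MISS | VC [6]
  [5] addr=0xc2 blk=12 s=0: L1-HIT | VC [6]
  [6] addr=0x41 blk=4 s=0: MISS | VC [6, 12]
  [7] addr=0xc1 blk=12 s=0: VC-HIT | VC [6, 4]
  [8] addr=0x6f blk=6 s=0: VC-HIT | VC [12, 4]
  [9] addr=0xc0 blk=12 s=0: VC-HIT | VC [6, 4]
  [10] addr=0x42 blk=4 s=0: VC-HIT | VC [6, 12]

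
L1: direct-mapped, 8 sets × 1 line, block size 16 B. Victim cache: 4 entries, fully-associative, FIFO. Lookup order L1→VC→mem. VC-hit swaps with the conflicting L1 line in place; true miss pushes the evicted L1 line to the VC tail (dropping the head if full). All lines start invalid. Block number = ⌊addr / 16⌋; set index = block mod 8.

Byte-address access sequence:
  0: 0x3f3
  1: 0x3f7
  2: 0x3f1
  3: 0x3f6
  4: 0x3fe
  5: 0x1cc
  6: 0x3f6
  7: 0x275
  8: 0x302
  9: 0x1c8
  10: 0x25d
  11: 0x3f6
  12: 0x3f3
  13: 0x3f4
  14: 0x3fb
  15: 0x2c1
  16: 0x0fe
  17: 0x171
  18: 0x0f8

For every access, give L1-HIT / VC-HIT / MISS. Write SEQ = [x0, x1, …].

  [0] addr=0x3f3 blk=63 s=7: MISS | VC []
  [1] addr=0x3f7 blk=63 s=7: L1-HIT | VC []
  [2] addr=0x3f1 blk=63 s=7: L1-HIT | VC []
  [3] addr=0x3f6 blk=63 s=7: L1-HIT | VC []
  [4] addr=0x3fe blk=63 s=7: L1-HIT | VC []
  [5] addr=0x1cc blk=28 s=4: MISS | VC []
  [6] addr=0x3f6 blk=63 s=7: L1-HIT | VC []
  [7] addr=0x275 blk=39 s=7: MISS | VC [63]
  [8] addr=0x302 blk=48 s=0: MISS | VC [63]
  [9] addr=0x1c8 blk=28 s=4: L1-HIT | VC [63]
  [10] addr=0x25d blk=37 s=5: MISS | VC [63]
  [11] addr=0x3f6 blk=63 s=7: VC-HIT | VC [39]
  [12] addr=0x3f3 blk=63 s=7: L1-HIT | VC [39]
  [13] addr=0x3f4 blk=63 s=7: L1-HIT | VC [39]
  [14] addr=0x3fb blk=63 s=7: L1-HIT | VC [39]
  [15] addr=0x2c1 blk=44 s=4: MISS | VC [39, 28]
  [16] addr=0xfe blk=15 s=7: MISS | VC [39, 28, 63]
  [17] addr=0x171 blk=23 s=7: MISS | VC [39, 28, 63, 15]
  [18] addr=0xf8 blk=15 s=7: VC-HIT | VC [39, 28, 63, 23]

SEQ = [MISS, L1-HIT, L1-HIT, L1-HIT, L1-HIT, MISS, L1-HIT, MISS, MISS, L1-HIT, MISS, VC-HIT, L1-HIT, L1-HIT, L1-HIT, MISS, MISS, MISS, VC-HIT]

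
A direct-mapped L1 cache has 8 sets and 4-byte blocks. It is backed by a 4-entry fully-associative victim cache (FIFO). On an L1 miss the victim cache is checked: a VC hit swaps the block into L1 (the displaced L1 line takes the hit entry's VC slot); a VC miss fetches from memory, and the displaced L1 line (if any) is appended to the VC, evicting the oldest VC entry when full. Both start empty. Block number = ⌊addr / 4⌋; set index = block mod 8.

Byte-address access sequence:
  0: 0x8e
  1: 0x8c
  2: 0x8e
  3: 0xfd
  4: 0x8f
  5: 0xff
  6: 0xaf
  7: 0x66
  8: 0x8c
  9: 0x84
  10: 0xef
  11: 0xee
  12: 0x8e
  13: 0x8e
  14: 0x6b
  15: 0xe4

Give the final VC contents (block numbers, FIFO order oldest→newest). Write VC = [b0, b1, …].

0: 0x8e (blk 35, set 3) → MISS  vc=[]
1: 0x8c (blk 35, set 3) → L1-HIT  vc=[]
2: 0x8e (blk 35, set 3) → L1-HIT  vc=[]
3: 0xfd (blk 63, set 7) → MISS  vc=[]
4: 0x8f (blk 35, set 3) → L1-HIT  vc=[]
5: 0xff (blk 63, set 7) → L1-HIT  vc=[]
6: 0xaf (blk 43, set 3) → MISS  vc=[35]
7: 0x66 (blk 25, set 1) → MISS  vc=[35]
8: 0x8c (blk 35, set 3) → VC-HIT  vc=[43]
9: 0x84 (blk 33, set 1) → MISS  vc=[43, 25]
10: 0xef (blk 59, set 3) → MISS  vc=[43, 25, 35]
11: 0xee (blk 59, set 3) → L1-HIT  vc=[43, 25, 35]
12: 0x8e (blk 35, set 3) → VC-HIT  vc=[43, 25, 59]
13: 0x8e (blk 35, set 3) → L1-HIT  vc=[43, 25, 59]
14: 0x6b (blk 26, set 2) → MISS  vc=[43, 25, 59]
15: 0xe4 (blk 57, set 1) → MISS  vc=[43, 25, 59, 33]

VC = [43, 25, 59, 33]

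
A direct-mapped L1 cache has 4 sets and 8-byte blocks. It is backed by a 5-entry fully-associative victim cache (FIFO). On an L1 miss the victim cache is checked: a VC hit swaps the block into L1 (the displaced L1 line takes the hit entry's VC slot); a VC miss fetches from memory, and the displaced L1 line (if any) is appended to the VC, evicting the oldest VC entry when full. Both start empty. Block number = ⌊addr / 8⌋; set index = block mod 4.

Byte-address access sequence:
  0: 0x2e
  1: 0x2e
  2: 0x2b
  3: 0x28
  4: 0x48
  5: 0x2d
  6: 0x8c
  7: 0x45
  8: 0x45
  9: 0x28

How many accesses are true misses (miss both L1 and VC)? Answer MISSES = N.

  [0] addr=0x2e blk=5 s=1: MISS | VC []
  [1] addr=0x2e blk=5 s=1: L1-HIT | VC []
  [2] addr=0x2b blk=5 s=1: L1-HIT | VC []
  [3] addr=0x28 blk=5 s=1: L1-HIT | VC []
  [4] addr=0x48 blk=9 s=1: MISS | VC [5]
  [5] addr=0x2d blk=5 s=1: VC-HIT | VC [9]
  [6] addr=0x8c blk=17 s=1: MISS | VC [9, 5]
  [7] addr=0x45 blk=8 s=0: MISS | VC [9, 5]
  [8] addr=0x45 blk=8 s=0: L1-HIT | VC [9, 5]
  [9] addr=0x28 blk=5 s=1: VC-HIT | VC [9, 17]

MISSES = 4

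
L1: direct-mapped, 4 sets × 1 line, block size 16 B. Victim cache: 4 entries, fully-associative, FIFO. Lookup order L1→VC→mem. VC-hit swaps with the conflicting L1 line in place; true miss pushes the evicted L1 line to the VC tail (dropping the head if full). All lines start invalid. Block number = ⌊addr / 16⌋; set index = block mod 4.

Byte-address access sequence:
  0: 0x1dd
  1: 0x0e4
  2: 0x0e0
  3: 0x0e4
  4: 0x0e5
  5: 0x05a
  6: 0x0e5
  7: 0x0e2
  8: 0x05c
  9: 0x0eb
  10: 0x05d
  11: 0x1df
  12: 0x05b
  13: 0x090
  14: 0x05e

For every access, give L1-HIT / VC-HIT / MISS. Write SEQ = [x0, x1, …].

SEQ = [MISS, MISS, L1-HIT, L1-HIT, L1-HIT, MISS, L1-HIT, L1-HIT, L1-HIT, L1-HIT, L1-HIT, VC-HIT, VC-HIT, MISS, VC-HIT]

#0 0x1dd→b29/s1 MISS; vc=[]
#1 0xe4→b14/s2 MISS; vc=[]
#2 0xe0→b14/s2 L1-HIT; vc=[]
#3 0xe4→b14/s2 L1-HIT; vc=[]
#4 0xe5→b14/s2 L1-HIT; vc=[]
#5 0x5a→b5/s1 MISS; vc=[29]
#6 0xe5→b14/s2 L1-HIT; vc=[29]
#7 0xe2→b14/s2 L1-HIT; vc=[29]
#8 0x5c→b5/s1 L1-HIT; vc=[29]
#9 0xeb→b14/s2 L1-HIT; vc=[29]
#10 0x5d→b5/s1 L1-HIT; vc=[29]
#11 0x1df→b29/s1 VC-HIT; vc=[5]
#12 0x5b→b5/s1 VC-HIT; vc=[29]
#13 0x90→b9/s1 MISS; vc=[29,5]
#14 0x5e→b5/s1 VC-HIT; vc=[29,9]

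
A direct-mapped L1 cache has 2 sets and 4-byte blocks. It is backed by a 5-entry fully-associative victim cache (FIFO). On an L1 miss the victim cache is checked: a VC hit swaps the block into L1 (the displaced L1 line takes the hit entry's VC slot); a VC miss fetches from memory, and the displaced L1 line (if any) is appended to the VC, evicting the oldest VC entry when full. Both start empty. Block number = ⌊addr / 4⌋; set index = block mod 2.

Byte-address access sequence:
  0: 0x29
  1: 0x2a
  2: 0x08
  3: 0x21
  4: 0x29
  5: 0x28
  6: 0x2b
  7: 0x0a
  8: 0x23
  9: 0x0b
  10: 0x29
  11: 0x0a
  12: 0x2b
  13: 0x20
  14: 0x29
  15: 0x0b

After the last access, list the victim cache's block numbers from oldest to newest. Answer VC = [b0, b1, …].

VC = [8, 10]

#0 0x29→b10/s0 MISS; vc=[]
#1 0x2a→b10/s0 L1-HIT; vc=[]
#2 0x8→b2/s0 MISS; vc=[10]
#3 0x21→b8/s0 MISS; vc=[10,2]
#4 0x29→b10/s0 VC-HIT; vc=[8,2]
#5 0x28→b10/s0 L1-HIT; vc=[8,2]
#6 0x2b→b10/s0 L1-HIT; vc=[8,2]
#7 0xa→b2/s0 VC-HIT; vc=[8,10]
#8 0x23→b8/s0 VC-HIT; vc=[2,10]
#9 0xb→b2/s0 VC-HIT; vc=[8,10]
#10 0x29→b10/s0 VC-HIT; vc=[8,2]
#11 0xa→b2/s0 VC-HIT; vc=[8,10]
#12 0x2b→b10/s0 VC-HIT; vc=[8,2]
#13 0x20→b8/s0 VC-HIT; vc=[10,2]
#14 0x29→b10/s0 VC-HIT; vc=[8,2]
#15 0xb→b2/s0 VC-HIT; vc=[8,10]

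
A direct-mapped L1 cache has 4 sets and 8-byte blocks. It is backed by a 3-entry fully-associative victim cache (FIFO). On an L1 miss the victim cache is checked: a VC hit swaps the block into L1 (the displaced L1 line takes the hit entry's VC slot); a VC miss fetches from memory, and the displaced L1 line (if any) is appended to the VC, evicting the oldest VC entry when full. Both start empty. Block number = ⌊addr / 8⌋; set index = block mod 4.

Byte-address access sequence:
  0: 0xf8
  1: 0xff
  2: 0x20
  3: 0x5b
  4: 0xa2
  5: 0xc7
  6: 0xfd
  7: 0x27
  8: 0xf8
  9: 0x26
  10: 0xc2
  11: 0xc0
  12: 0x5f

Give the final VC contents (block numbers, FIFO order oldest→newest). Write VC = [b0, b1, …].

#0 0xf8→b31/s3 MISS; vc=[]
#1 0xff→b31/s3 L1-HIT; vc=[]
#2 0x20→b4/s0 MISS; vc=[]
#3 0x5b→b11/s3 MISS; vc=[31]
#4 0xa2→b20/s0 MISS; vc=[31,4]
#5 0xc7→b24/s0 MISS; vc=[31,4,20]
#6 0xfd→b31/s3 VC-HIT; vc=[11,4,20]
#7 0x27→b4/s0 VC-HIT; vc=[11,24,20]
#8 0xf8→b31/s3 L1-HIT; vc=[11,24,20]
#9 0x26→b4/s0 L1-HIT; vc=[11,24,20]
#10 0xc2→b24/s0 VC-HIT; vc=[11,4,20]
#11 0xc0→b24/s0 L1-HIT; vc=[11,4,20]
#12 0x5f→b11/s3 VC-HIT; vc=[31,4,20]

VC = [31, 4, 20]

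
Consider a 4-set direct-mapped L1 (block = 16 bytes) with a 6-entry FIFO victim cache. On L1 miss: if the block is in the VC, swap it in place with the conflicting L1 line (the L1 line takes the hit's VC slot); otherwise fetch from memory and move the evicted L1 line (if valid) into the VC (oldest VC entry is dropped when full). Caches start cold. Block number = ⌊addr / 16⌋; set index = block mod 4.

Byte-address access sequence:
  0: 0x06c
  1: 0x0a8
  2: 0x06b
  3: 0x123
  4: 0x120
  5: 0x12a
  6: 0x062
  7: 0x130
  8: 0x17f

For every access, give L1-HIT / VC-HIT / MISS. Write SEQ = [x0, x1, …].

SEQ = [MISS, MISS, VC-HIT, MISS, L1-HIT, L1-HIT, VC-HIT, MISS, MISS]

  [0] addr=0x6c blk=6 s=2: MISS | VC []
  [1] addr=0xa8 blk=10 s=2: MISS | VC [6]
  [2] addr=0x6b blk=6 s=2: VC-HIT | VC [10]
  [3] addr=0x123 blk=18 s=2: MISS | VC [10, 6]
  [4] addr=0x120 blk=18 s=2: L1-HIT | VC [10, 6]
  [5] addr=0x12a blk=18 s=2: L1-HIT | VC [10, 6]
  [6] addr=0x62 blk=6 s=2: VC-HIT | VC [10, 18]
  [7] addr=0x130 blk=19 s=3: MISS | VC [10, 18]
  [8] addr=0x17f blk=23 s=3: MISS | VC [10, 18, 19]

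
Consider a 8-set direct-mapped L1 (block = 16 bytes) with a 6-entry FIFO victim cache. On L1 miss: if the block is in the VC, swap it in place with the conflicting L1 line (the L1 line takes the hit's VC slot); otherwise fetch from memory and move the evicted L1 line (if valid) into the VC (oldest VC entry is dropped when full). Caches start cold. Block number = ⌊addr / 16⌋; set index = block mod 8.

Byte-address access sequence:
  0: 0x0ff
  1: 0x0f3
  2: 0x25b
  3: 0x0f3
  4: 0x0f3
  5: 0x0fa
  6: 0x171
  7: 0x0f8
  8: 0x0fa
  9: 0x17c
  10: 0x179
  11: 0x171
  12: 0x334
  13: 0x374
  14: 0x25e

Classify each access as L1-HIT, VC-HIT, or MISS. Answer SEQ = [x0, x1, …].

SEQ = [MISS, L1-HIT, MISS, L1-HIT, L1-HIT, L1-HIT, MISS, VC-HIT, L1-HIT, VC-HIT, L1-HIT, L1-HIT, MISS, MISS, L1-HIT]

0: 0xff (blk 15, set 7) → MISS  vc=[]
1: 0xf3 (blk 15, set 7) → L1-HIT  vc=[]
2: 0x25b (blk 37, set 5) → MISS  vc=[]
3: 0xf3 (blk 15, set 7) → L1-HIT  vc=[]
4: 0xf3 (blk 15, set 7) → L1-HIT  vc=[]
5: 0xfa (blk 15, set 7) → L1-HIT  vc=[]
6: 0x171 (blk 23, set 7) → MISS  vc=[15]
7: 0xf8 (blk 15, set 7) → VC-HIT  vc=[23]
8: 0xfa (blk 15, set 7) → L1-HIT  vc=[23]
9: 0x17c (blk 23, set 7) → VC-HIT  vc=[15]
10: 0x179 (blk 23, set 7) → L1-HIT  vc=[15]
11: 0x171 (blk 23, set 7) → L1-HIT  vc=[15]
12: 0x334 (blk 51, set 3) → MISS  vc=[15]
13: 0x374 (blk 55, set 7) → MISS  vc=[15, 23]
14: 0x25e (blk 37, set 5) → L1-HIT  vc=[15, 23]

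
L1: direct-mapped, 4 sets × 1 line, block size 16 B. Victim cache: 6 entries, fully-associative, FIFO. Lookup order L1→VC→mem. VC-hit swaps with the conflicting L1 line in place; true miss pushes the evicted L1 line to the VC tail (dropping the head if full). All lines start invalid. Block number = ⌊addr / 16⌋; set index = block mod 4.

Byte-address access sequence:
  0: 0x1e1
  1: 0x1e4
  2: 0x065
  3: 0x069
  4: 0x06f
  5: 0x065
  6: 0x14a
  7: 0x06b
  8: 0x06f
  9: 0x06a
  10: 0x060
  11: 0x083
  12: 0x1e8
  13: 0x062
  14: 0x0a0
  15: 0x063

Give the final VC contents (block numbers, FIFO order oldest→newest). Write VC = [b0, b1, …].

VC = [30, 20, 10]

  [0] addr=0x1e1 blk=30 s=2: MISS | VC []
  [1] addr=0x1e4 blk=30 s=2: L1-HIT | VC []
  [2] addr=0x65 blk=6 s=2: MISS | VC [30]
  [3] addr=0x69 blk=6 s=2: L1-HIT | VC [30]
  [4] addr=0x6f blk=6 s=2: L1-HIT | VC [30]
  [5] addr=0x65 blk=6 s=2: L1-HIT | VC [30]
  [6] addr=0x14a blk=20 s=0: MISS | VC [30]
  [7] addr=0x6b blk=6 s=2: L1-HIT | VC [30]
  [8] addr=0x6f blk=6 s=2: L1-HIT | VC [30]
  [9] addr=0x6a blk=6 s=2: L1-HIT | VC [30]
  [10] addr=0x60 blk=6 s=2: L1-HIT | VC [30]
  [11] addr=0x83 blk=8 s=0: MISS | VC [30, 20]
  [12] addr=0x1e8 blk=30 s=2: VC-HIT | VC [6, 20]
  [13] addr=0x62 blk=6 s=2: VC-HIT | VC [30, 20]
  [14] addr=0xa0 blk=10 s=2: MISS | VC [30, 20, 6]
  [15] addr=0x63 blk=6 s=2: VC-HIT | VC [30, 20, 10]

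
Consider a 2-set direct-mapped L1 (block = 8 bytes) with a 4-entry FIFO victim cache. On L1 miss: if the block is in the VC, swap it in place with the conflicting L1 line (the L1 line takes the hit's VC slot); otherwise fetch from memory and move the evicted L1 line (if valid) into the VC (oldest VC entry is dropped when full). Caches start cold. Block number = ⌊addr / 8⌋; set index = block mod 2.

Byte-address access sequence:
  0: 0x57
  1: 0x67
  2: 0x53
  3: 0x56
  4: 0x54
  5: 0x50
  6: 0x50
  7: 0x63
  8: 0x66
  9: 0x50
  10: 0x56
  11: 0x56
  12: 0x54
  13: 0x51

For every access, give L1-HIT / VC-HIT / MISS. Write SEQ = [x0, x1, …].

SEQ = [MISS, MISS, VC-HIT, L1-HIT, L1-HIT, L1-HIT, L1-HIT, VC-HIT, L1-HIT, VC-HIT, L1-HIT, L1-HIT, L1-HIT, L1-HIT]

0: 0x57 (blk 10, set 0) → MISS  vc=[]
1: 0x67 (blk 12, set 0) → MISS  vc=[10]
2: 0x53 (blk 10, set 0) → VC-HIT  vc=[12]
3: 0x56 (blk 10, set 0) → L1-HIT  vc=[12]
4: 0x54 (blk 10, set 0) → L1-HIT  vc=[12]
5: 0x50 (blk 10, set 0) → L1-HIT  vc=[12]
6: 0x50 (blk 10, set 0) → L1-HIT  vc=[12]
7: 0x63 (blk 12, set 0) → VC-HIT  vc=[10]
8: 0x66 (blk 12, set 0) → L1-HIT  vc=[10]
9: 0x50 (blk 10, set 0) → VC-HIT  vc=[12]
10: 0x56 (blk 10, set 0) → L1-HIT  vc=[12]
11: 0x56 (blk 10, set 0) → L1-HIT  vc=[12]
12: 0x54 (blk 10, set 0) → L1-HIT  vc=[12]
13: 0x51 (blk 10, set 0) → L1-HIT  vc=[12]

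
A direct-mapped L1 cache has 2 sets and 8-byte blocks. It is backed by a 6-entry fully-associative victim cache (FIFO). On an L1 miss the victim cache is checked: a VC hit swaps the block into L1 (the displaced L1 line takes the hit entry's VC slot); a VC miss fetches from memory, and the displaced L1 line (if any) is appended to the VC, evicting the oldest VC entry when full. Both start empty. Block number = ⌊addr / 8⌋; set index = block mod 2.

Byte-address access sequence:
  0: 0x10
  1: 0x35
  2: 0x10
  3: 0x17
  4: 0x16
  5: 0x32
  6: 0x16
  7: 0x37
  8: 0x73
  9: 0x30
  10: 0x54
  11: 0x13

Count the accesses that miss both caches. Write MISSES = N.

MISSES = 4

#0 0x10→b2/s0 MISS; vc=[]
#1 0x35→b6/s0 MISS; vc=[2]
#2 0x10→b2/s0 VC-HIT; vc=[6]
#3 0x17→b2/s0 L1-HIT; vc=[6]
#4 0x16→b2/s0 L1-HIT; vc=[6]
#5 0x32→b6/s0 VC-HIT; vc=[2]
#6 0x16→b2/s0 VC-HIT; vc=[6]
#7 0x37→b6/s0 VC-HIT; vc=[2]
#8 0x73→b14/s0 MISS; vc=[2,6]
#9 0x30→b6/s0 VC-HIT; vc=[2,14]
#10 0x54→b10/s0 MISS; vc=[2,14,6]
#11 0x13→b2/s0 VC-HIT; vc=[10,14,6]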